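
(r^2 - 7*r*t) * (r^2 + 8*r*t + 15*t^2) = r^4 + r^3*t - 41*r^2*t^2 - 105*r*t^3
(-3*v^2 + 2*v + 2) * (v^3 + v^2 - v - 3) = -3*v^5 - v^4 + 7*v^3 + 9*v^2 - 8*v - 6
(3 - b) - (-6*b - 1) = 5*b + 4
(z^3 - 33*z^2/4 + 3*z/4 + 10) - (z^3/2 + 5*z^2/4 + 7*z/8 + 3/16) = z^3/2 - 19*z^2/2 - z/8 + 157/16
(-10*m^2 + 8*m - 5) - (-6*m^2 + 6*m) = -4*m^2 + 2*m - 5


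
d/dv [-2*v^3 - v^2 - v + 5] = -6*v^2 - 2*v - 1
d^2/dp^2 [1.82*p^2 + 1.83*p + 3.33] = 3.64000000000000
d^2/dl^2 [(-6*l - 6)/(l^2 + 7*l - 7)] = 12*(-(l + 1)*(2*l + 7)^2 + (3*l + 8)*(l^2 + 7*l - 7))/(l^2 + 7*l - 7)^3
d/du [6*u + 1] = 6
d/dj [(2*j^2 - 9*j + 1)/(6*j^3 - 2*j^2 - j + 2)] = (-12*j^4 + 108*j^3 - 38*j^2 + 12*j - 17)/(36*j^6 - 24*j^5 - 8*j^4 + 28*j^3 - 7*j^2 - 4*j + 4)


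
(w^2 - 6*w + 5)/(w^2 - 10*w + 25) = (w - 1)/(w - 5)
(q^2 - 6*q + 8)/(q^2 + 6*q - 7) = (q^2 - 6*q + 8)/(q^2 + 6*q - 7)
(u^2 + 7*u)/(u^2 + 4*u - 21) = u/(u - 3)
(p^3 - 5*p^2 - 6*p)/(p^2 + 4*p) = (p^2 - 5*p - 6)/(p + 4)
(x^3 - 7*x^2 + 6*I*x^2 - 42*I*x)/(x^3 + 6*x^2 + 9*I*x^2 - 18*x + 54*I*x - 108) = x*(x - 7)/(x^2 + 3*x*(2 + I) + 18*I)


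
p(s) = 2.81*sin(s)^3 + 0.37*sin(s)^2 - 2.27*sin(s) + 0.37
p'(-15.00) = -0.62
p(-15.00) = 1.23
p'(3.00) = 1.98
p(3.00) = 0.06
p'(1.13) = 2.26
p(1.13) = 0.70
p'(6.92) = 0.93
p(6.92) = -0.26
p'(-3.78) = -0.94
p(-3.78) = -0.26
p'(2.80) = 1.01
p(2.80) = -0.24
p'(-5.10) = 2.13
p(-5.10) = 0.82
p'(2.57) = -0.50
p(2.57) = -0.30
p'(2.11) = -2.35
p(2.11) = 0.47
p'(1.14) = 2.24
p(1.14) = 0.72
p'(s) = 8.43*sin(s)^2*cos(s) + 0.74*sin(s)*cos(s) - 2.27*cos(s) = (8.43*sin(s)^2 + 0.74*sin(s) - 2.27)*cos(s)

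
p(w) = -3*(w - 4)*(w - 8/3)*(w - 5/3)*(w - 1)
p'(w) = -3*(w - 4)*(w - 8/3)*(w - 5/3) - 3*(w - 4)*(w - 8/3)*(w - 1) - 3*(w - 4)*(w - 5/3)*(w - 1) - 3*(w - 8/3)*(w - 5/3)*(w - 1) = -12*w^3 + 84*w^2 - 542*w/3 + 356/3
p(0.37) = -20.43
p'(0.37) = 62.71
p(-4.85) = -7608.01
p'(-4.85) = 4339.80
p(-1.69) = -671.50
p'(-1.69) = 721.83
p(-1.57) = -588.89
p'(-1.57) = 655.80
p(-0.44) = -125.53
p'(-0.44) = 215.44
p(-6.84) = -20618.37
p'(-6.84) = 9124.58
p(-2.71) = -1757.41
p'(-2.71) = 1464.01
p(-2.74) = -1801.74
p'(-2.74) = 1491.18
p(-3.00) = -2221.33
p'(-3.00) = 1740.67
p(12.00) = -25461.33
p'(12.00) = -10689.33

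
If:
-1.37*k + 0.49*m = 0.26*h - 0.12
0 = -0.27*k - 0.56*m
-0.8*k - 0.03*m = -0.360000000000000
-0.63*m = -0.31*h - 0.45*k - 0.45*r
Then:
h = -2.37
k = 0.46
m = -0.22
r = 0.86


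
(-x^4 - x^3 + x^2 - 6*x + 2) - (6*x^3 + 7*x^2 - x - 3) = -x^4 - 7*x^3 - 6*x^2 - 5*x + 5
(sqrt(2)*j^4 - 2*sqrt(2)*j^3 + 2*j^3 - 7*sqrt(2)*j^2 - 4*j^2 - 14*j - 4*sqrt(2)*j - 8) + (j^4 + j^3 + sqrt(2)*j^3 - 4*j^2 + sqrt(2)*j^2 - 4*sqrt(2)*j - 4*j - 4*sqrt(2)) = j^4 + sqrt(2)*j^4 - sqrt(2)*j^3 + 3*j^3 - 6*sqrt(2)*j^2 - 8*j^2 - 18*j - 8*sqrt(2)*j - 8 - 4*sqrt(2)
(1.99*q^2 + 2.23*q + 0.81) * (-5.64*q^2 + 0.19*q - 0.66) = -11.2236*q^4 - 12.1991*q^3 - 5.4581*q^2 - 1.3179*q - 0.5346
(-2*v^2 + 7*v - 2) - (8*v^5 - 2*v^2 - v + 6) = -8*v^5 + 8*v - 8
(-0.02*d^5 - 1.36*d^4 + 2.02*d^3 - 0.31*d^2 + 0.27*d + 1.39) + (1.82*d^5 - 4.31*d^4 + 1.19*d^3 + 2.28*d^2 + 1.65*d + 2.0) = 1.8*d^5 - 5.67*d^4 + 3.21*d^3 + 1.97*d^2 + 1.92*d + 3.39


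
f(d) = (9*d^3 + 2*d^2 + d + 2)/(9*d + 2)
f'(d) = (27*d^2 + 4*d + 1)/(9*d + 2) - 9*(9*d^3 + 2*d^2 + d + 2)/(9*d + 2)^2 = 2*(81*d^3 + 36*d^2 + 4*d - 8)/(81*d^2 + 36*d + 4)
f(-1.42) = 1.96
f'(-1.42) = -2.98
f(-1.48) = 2.14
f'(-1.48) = -3.08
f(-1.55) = 2.36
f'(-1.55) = -3.21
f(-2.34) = 5.49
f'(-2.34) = -4.72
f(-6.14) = 37.78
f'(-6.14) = -12.29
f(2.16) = 4.86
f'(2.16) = 4.29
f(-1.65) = 2.70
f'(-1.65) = -3.40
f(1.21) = 1.71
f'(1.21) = 2.32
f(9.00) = 81.13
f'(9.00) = 18.00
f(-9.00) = 81.09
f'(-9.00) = -18.00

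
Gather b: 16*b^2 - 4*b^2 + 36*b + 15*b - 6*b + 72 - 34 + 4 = 12*b^2 + 45*b + 42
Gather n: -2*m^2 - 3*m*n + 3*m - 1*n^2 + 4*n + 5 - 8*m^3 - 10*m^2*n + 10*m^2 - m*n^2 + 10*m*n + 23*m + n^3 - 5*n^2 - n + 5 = -8*m^3 + 8*m^2 + 26*m + n^3 + n^2*(-m - 6) + n*(-10*m^2 + 7*m + 3) + 10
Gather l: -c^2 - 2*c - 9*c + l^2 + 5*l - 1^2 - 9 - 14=-c^2 - 11*c + l^2 + 5*l - 24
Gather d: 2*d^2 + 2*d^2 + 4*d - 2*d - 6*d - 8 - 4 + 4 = 4*d^2 - 4*d - 8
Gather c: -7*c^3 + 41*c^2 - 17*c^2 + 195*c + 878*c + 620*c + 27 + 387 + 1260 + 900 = -7*c^3 + 24*c^2 + 1693*c + 2574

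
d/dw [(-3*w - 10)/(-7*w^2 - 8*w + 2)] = (-21*w^2 - 140*w - 86)/(49*w^4 + 112*w^3 + 36*w^2 - 32*w + 4)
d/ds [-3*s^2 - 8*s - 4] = -6*s - 8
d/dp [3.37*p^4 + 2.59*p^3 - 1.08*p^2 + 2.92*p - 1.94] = 13.48*p^3 + 7.77*p^2 - 2.16*p + 2.92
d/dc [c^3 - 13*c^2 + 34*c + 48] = 3*c^2 - 26*c + 34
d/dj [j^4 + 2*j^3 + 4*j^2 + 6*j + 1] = 4*j^3 + 6*j^2 + 8*j + 6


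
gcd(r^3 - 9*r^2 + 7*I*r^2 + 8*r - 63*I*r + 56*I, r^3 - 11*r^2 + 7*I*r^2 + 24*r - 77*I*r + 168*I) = r^2 + r*(-8 + 7*I) - 56*I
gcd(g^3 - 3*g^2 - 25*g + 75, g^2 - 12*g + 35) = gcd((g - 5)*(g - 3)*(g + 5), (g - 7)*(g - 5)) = g - 5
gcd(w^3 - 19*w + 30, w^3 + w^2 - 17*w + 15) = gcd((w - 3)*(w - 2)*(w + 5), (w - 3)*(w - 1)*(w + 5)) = w^2 + 2*w - 15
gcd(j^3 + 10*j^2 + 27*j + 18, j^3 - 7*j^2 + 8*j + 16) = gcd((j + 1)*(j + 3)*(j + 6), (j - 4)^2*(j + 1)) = j + 1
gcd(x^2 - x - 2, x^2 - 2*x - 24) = 1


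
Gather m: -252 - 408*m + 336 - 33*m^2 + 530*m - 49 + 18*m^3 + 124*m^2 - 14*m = 18*m^3 + 91*m^2 + 108*m + 35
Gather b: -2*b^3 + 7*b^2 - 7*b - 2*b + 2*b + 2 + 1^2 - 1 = -2*b^3 + 7*b^2 - 7*b + 2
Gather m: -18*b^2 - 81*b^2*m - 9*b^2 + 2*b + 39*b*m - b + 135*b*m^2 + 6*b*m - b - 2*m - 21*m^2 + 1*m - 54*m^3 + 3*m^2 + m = -27*b^2 - 54*m^3 + m^2*(135*b - 18) + m*(-81*b^2 + 45*b)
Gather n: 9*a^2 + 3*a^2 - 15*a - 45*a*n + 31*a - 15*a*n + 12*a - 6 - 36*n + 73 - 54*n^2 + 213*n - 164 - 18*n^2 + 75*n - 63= 12*a^2 + 28*a - 72*n^2 + n*(252 - 60*a) - 160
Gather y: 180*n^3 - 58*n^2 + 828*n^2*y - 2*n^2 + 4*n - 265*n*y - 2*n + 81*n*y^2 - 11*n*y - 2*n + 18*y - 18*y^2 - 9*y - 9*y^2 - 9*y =180*n^3 - 60*n^2 + y^2*(81*n - 27) + y*(828*n^2 - 276*n)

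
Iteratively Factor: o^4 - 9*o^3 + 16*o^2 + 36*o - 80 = (o - 4)*(o^3 - 5*o^2 - 4*o + 20) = (o - 4)*(o + 2)*(o^2 - 7*o + 10) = (o - 4)*(o - 2)*(o + 2)*(o - 5)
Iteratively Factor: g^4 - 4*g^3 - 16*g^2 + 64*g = (g + 4)*(g^3 - 8*g^2 + 16*g) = g*(g + 4)*(g^2 - 8*g + 16) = g*(g - 4)*(g + 4)*(g - 4)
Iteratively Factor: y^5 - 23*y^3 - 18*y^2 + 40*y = (y + 2)*(y^4 - 2*y^3 - 19*y^2 + 20*y) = y*(y + 2)*(y^3 - 2*y^2 - 19*y + 20) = y*(y - 1)*(y + 2)*(y^2 - y - 20) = y*(y - 1)*(y + 2)*(y + 4)*(y - 5)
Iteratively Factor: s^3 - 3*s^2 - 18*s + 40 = (s + 4)*(s^2 - 7*s + 10) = (s - 2)*(s + 4)*(s - 5)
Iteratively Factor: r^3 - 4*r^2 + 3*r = (r)*(r^2 - 4*r + 3) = r*(r - 3)*(r - 1)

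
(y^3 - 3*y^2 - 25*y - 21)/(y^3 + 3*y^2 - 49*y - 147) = (y + 1)/(y + 7)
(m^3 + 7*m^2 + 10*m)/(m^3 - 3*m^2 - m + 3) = m*(m^2 + 7*m + 10)/(m^3 - 3*m^2 - m + 3)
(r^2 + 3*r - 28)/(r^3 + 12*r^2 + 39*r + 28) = (r - 4)/(r^2 + 5*r + 4)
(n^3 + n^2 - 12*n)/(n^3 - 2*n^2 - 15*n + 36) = n/(n - 3)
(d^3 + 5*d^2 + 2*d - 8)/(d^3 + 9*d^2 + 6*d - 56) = (d^2 + d - 2)/(d^2 + 5*d - 14)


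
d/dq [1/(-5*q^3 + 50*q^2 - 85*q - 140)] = (3*q^2 - 20*q + 17)/(5*(q^3 - 10*q^2 + 17*q + 28)^2)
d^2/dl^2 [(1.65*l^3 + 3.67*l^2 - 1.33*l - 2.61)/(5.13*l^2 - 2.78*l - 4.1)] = (5.6843418860808e-14*l^5 + 1.13686837721616e-13*l^4 + 129.588342*l^3 + 163.864206*l^2 + 221.909184*l + 3.56957200000002)/(135.005697*l^6 - 219.482946*l^5 - 204.757794*l^4 + 329.345488*l^3 + 163.64658*l^2 - 140.1954*l - 68.921)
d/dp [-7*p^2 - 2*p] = -14*p - 2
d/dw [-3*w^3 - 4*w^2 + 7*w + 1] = -9*w^2 - 8*w + 7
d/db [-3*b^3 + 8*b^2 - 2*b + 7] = -9*b^2 + 16*b - 2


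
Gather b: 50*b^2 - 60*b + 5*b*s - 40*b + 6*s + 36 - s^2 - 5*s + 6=50*b^2 + b*(5*s - 100) - s^2 + s + 42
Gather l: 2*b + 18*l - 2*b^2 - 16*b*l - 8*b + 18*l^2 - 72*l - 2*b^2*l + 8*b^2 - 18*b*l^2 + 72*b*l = 6*b^2 - 6*b + l^2*(18 - 18*b) + l*(-2*b^2 + 56*b - 54)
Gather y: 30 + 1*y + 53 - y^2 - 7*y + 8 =-y^2 - 6*y + 91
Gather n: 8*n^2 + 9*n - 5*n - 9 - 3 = 8*n^2 + 4*n - 12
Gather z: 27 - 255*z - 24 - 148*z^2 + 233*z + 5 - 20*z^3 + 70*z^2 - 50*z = -20*z^3 - 78*z^2 - 72*z + 8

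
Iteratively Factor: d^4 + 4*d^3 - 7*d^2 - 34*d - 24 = (d - 3)*(d^3 + 7*d^2 + 14*d + 8) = (d - 3)*(d + 2)*(d^2 + 5*d + 4) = (d - 3)*(d + 1)*(d + 2)*(d + 4)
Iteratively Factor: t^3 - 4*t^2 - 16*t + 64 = (t + 4)*(t^2 - 8*t + 16) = (t - 4)*(t + 4)*(t - 4)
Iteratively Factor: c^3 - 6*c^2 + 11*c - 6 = (c - 3)*(c^2 - 3*c + 2) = (c - 3)*(c - 1)*(c - 2)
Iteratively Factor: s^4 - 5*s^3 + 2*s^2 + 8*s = (s + 1)*(s^3 - 6*s^2 + 8*s) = s*(s + 1)*(s^2 - 6*s + 8) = s*(s - 2)*(s + 1)*(s - 4)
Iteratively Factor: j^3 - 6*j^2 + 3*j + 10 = (j + 1)*(j^2 - 7*j + 10) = (j - 2)*(j + 1)*(j - 5)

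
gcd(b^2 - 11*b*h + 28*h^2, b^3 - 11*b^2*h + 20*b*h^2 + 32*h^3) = b - 4*h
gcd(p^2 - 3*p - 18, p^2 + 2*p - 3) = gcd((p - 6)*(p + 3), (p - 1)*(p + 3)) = p + 3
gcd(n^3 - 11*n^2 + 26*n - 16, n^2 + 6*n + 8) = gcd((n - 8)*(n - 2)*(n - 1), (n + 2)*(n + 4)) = 1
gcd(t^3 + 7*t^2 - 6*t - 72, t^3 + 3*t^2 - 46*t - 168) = t^2 + 10*t + 24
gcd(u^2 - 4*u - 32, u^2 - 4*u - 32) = u^2 - 4*u - 32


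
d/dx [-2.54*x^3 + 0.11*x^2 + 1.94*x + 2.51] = -7.62*x^2 + 0.22*x + 1.94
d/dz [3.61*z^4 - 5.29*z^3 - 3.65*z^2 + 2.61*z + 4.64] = 14.44*z^3 - 15.87*z^2 - 7.3*z + 2.61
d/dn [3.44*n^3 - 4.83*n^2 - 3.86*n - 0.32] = 10.32*n^2 - 9.66*n - 3.86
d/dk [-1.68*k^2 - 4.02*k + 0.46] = -3.36*k - 4.02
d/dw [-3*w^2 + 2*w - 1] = 2 - 6*w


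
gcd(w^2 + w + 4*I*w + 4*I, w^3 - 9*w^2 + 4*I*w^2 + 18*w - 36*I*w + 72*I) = w + 4*I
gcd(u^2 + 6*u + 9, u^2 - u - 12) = u + 3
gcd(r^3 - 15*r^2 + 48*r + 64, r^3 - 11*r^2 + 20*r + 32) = r^2 - 7*r - 8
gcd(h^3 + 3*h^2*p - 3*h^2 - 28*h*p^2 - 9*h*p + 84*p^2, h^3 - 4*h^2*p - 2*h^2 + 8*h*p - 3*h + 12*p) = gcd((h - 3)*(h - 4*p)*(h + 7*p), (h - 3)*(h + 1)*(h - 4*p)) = -h^2 + 4*h*p + 3*h - 12*p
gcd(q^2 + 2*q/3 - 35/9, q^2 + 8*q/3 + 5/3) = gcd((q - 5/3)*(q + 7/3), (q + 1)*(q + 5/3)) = 1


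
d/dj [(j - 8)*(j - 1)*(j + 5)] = 3*j^2 - 8*j - 37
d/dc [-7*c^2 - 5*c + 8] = -14*c - 5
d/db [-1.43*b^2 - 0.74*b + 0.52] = -2.86*b - 0.74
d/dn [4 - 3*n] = -3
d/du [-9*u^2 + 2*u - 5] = 2 - 18*u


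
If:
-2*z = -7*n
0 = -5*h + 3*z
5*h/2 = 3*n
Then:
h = 0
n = 0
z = 0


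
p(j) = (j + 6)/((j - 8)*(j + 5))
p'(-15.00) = 0.00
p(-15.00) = -0.04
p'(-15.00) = 0.00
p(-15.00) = -0.04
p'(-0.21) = -0.01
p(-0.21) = -0.15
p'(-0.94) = -0.01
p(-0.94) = -0.14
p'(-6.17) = 0.05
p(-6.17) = -0.01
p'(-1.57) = -0.01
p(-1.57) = -0.13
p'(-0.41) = -0.01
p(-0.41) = -0.14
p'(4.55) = -0.09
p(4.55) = -0.32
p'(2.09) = -0.03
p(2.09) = -0.19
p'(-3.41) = 0.02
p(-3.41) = -0.14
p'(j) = 1/((j - 8)*(j + 5)) - (j + 6)/((j - 8)*(j + 5)^2) - (j + 6)/((j - 8)^2*(j + 5)) = (-j^2 - 12*j - 22)/(j^4 - 6*j^3 - 71*j^2 + 240*j + 1600)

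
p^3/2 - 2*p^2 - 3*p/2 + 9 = (p/2 + 1)*(p - 3)^2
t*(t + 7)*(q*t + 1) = q*t^3 + 7*q*t^2 + t^2 + 7*t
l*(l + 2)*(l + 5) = l^3 + 7*l^2 + 10*l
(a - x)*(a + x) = a^2 - x^2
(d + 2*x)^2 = d^2 + 4*d*x + 4*x^2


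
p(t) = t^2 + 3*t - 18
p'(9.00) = 21.00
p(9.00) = 90.00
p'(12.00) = 27.00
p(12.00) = 162.00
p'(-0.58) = 1.84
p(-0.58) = -19.40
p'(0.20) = 3.40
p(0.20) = -17.36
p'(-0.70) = 1.60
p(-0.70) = -19.61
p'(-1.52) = -0.04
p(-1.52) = -20.25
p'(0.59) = 4.18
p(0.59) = -15.88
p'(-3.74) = -4.48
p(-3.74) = -15.23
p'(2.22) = 7.44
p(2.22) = -6.41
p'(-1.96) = -0.92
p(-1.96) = -20.04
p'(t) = 2*t + 3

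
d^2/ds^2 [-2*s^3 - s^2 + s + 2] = -12*s - 2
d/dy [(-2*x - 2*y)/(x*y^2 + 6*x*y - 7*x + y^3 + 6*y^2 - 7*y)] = 4*(y + 3)/(y^4 + 12*y^3 + 22*y^2 - 84*y + 49)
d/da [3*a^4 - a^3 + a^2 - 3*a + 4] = 12*a^3 - 3*a^2 + 2*a - 3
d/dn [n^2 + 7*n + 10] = 2*n + 7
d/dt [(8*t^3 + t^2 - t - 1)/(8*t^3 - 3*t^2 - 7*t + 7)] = 2*(-16*t^4 - 48*t^3 + 91*t^2 + 4*t - 7)/(64*t^6 - 48*t^5 - 103*t^4 + 154*t^3 + 7*t^2 - 98*t + 49)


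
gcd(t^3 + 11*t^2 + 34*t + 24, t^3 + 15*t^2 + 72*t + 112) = t + 4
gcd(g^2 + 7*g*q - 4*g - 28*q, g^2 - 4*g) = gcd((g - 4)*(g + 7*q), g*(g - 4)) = g - 4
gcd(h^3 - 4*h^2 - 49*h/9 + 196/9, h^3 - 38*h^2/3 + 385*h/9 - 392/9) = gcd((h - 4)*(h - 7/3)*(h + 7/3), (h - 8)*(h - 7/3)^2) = h - 7/3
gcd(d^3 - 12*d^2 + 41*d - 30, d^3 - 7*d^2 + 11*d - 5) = d^2 - 6*d + 5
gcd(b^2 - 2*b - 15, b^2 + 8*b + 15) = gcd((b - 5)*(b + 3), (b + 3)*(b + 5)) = b + 3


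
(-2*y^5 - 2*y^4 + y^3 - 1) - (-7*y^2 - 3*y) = -2*y^5 - 2*y^4 + y^3 + 7*y^2 + 3*y - 1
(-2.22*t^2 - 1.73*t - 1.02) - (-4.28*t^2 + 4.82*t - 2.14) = 2.06*t^2 - 6.55*t + 1.12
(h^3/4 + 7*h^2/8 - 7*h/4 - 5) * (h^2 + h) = h^5/4 + 9*h^4/8 - 7*h^3/8 - 27*h^2/4 - 5*h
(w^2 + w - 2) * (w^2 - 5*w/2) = w^4 - 3*w^3/2 - 9*w^2/2 + 5*w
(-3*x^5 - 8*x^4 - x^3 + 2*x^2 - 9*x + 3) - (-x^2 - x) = -3*x^5 - 8*x^4 - x^3 + 3*x^2 - 8*x + 3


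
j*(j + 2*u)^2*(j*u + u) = j^4*u + 4*j^3*u^2 + j^3*u + 4*j^2*u^3 + 4*j^2*u^2 + 4*j*u^3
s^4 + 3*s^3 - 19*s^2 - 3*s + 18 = (s - 3)*(s - 1)*(s + 1)*(s + 6)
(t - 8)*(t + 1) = t^2 - 7*t - 8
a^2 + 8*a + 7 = (a + 1)*(a + 7)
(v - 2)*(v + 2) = v^2 - 4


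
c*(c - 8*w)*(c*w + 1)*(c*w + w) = c^4*w^2 - 8*c^3*w^3 + c^3*w^2 + c^3*w - 8*c^2*w^3 - 8*c^2*w^2 + c^2*w - 8*c*w^2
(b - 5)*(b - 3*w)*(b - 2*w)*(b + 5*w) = b^4 - 5*b^3 - 19*b^2*w^2 + 30*b*w^3 + 95*b*w^2 - 150*w^3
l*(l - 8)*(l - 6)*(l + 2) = l^4 - 12*l^3 + 20*l^2 + 96*l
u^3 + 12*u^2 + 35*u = u*(u + 5)*(u + 7)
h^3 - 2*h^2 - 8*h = h*(h - 4)*(h + 2)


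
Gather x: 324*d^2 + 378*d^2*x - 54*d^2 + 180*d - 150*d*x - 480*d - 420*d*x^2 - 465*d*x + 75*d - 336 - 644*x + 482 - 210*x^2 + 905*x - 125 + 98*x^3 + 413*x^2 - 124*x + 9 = 270*d^2 - 225*d + 98*x^3 + x^2*(203 - 420*d) + x*(378*d^2 - 615*d + 137) + 30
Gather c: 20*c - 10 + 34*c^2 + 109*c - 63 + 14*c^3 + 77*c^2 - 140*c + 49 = 14*c^3 + 111*c^2 - 11*c - 24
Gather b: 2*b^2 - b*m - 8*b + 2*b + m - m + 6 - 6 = 2*b^2 + b*(-m - 6)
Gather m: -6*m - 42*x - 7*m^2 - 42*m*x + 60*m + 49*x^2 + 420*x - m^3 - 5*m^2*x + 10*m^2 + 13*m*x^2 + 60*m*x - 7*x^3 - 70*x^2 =-m^3 + m^2*(3 - 5*x) + m*(13*x^2 + 18*x + 54) - 7*x^3 - 21*x^2 + 378*x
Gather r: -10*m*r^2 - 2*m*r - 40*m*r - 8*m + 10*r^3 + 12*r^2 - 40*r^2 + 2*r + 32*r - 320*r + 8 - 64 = -8*m + 10*r^3 + r^2*(-10*m - 28) + r*(-42*m - 286) - 56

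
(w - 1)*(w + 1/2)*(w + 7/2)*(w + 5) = w^4 + 8*w^3 + 51*w^2/4 - 13*w - 35/4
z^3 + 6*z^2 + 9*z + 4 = (z + 1)^2*(z + 4)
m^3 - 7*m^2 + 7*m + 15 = (m - 5)*(m - 3)*(m + 1)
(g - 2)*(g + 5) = g^2 + 3*g - 10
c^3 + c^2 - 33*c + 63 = (c - 3)^2*(c + 7)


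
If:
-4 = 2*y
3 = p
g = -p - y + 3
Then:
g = 2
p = 3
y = -2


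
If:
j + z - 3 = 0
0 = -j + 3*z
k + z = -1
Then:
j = 9/4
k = -7/4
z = 3/4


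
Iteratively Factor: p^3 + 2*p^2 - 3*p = (p - 1)*(p^2 + 3*p) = p*(p - 1)*(p + 3)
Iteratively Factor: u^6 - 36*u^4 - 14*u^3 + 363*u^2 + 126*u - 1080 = (u + 4)*(u^5 - 4*u^4 - 20*u^3 + 66*u^2 + 99*u - 270) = (u - 5)*(u + 4)*(u^4 + u^3 - 15*u^2 - 9*u + 54) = (u - 5)*(u - 2)*(u + 4)*(u^3 + 3*u^2 - 9*u - 27) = (u - 5)*(u - 2)*(u + 3)*(u + 4)*(u^2 - 9) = (u - 5)*(u - 3)*(u - 2)*(u + 3)*(u + 4)*(u + 3)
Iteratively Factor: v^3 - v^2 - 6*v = (v + 2)*(v^2 - 3*v) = v*(v + 2)*(v - 3)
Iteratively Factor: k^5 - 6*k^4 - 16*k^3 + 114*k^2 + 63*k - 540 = (k + 3)*(k^4 - 9*k^3 + 11*k^2 + 81*k - 180) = (k + 3)^2*(k^3 - 12*k^2 + 47*k - 60) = (k - 4)*(k + 3)^2*(k^2 - 8*k + 15) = (k - 5)*(k - 4)*(k + 3)^2*(k - 3)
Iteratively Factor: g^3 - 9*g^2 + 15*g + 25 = (g - 5)*(g^2 - 4*g - 5) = (g - 5)*(g + 1)*(g - 5)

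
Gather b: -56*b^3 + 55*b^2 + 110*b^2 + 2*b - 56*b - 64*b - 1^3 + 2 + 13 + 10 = -56*b^3 + 165*b^2 - 118*b + 24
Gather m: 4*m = 4*m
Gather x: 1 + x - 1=x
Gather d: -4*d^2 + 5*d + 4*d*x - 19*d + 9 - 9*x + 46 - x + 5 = -4*d^2 + d*(4*x - 14) - 10*x + 60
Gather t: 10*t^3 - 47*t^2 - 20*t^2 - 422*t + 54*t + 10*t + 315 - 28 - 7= 10*t^3 - 67*t^2 - 358*t + 280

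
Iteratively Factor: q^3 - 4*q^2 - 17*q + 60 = (q - 5)*(q^2 + q - 12) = (q - 5)*(q + 4)*(q - 3)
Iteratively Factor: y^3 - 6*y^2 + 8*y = (y)*(y^2 - 6*y + 8) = y*(y - 4)*(y - 2)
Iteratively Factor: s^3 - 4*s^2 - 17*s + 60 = (s + 4)*(s^2 - 8*s + 15) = (s - 5)*(s + 4)*(s - 3)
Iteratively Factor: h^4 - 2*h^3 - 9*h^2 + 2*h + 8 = (h + 1)*(h^3 - 3*h^2 - 6*h + 8) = (h - 4)*(h + 1)*(h^2 + h - 2) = (h - 4)*(h + 1)*(h + 2)*(h - 1)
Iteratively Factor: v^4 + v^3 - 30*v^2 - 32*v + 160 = (v + 4)*(v^3 - 3*v^2 - 18*v + 40) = (v - 5)*(v + 4)*(v^2 + 2*v - 8) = (v - 5)*(v + 4)^2*(v - 2)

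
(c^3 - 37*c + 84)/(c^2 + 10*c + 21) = (c^2 - 7*c + 12)/(c + 3)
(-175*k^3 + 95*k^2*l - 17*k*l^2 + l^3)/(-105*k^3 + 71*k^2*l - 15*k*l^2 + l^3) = (5*k - l)/(3*k - l)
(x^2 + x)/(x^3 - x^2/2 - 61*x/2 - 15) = 2*x*(x + 1)/(2*x^3 - x^2 - 61*x - 30)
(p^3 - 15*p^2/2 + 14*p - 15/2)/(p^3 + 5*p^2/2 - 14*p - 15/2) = (2*p^3 - 15*p^2 + 28*p - 15)/(2*p^3 + 5*p^2 - 28*p - 15)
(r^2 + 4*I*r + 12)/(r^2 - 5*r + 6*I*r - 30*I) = (r - 2*I)/(r - 5)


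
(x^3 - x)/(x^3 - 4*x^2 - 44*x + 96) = (x^3 - x)/(x^3 - 4*x^2 - 44*x + 96)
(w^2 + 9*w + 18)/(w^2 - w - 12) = (w + 6)/(w - 4)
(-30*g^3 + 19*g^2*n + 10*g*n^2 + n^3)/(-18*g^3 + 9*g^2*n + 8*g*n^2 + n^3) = (5*g + n)/(3*g + n)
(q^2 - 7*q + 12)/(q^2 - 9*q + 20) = (q - 3)/(q - 5)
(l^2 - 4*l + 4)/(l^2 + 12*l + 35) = (l^2 - 4*l + 4)/(l^2 + 12*l + 35)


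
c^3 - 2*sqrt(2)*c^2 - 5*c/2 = c*(c - 5*sqrt(2)/2)*(c + sqrt(2)/2)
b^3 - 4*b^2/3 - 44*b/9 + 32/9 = (b - 8/3)*(b - 2/3)*(b + 2)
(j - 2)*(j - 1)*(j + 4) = j^3 + j^2 - 10*j + 8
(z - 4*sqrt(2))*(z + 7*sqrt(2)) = z^2 + 3*sqrt(2)*z - 56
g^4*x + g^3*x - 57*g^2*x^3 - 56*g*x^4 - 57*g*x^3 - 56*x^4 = (g - 8*x)*(g + x)*(g + 7*x)*(g*x + x)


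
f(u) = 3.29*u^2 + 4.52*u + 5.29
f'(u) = 6.58*u + 4.52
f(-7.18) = 142.44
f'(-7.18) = -42.72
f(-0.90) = 3.89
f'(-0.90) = -1.40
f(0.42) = 7.77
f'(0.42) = 7.28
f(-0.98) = 4.02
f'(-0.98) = -1.93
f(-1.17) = 4.51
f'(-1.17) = -3.18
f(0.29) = 6.88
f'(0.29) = 6.43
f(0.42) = 7.77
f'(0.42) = 7.28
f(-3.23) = 25.01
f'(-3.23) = -16.73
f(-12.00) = 424.81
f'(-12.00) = -74.44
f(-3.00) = 21.34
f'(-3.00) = -15.22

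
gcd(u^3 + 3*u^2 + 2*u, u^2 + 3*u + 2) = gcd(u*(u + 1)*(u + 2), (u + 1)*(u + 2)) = u^2 + 3*u + 2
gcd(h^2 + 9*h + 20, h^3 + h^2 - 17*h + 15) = h + 5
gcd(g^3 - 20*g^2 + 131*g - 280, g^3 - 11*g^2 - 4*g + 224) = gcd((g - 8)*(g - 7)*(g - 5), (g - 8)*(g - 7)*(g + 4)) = g^2 - 15*g + 56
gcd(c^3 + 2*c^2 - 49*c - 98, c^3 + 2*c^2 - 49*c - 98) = c^3 + 2*c^2 - 49*c - 98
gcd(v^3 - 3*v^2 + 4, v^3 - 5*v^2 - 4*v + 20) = v - 2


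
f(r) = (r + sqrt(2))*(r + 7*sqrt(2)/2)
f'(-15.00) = -23.64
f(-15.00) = 136.54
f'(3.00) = 12.36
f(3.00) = 35.09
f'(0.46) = 7.28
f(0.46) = 10.14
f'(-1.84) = 2.68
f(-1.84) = -1.32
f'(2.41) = 11.18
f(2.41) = 28.15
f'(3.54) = 13.44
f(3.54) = 42.06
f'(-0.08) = 6.20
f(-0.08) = 6.50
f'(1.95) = 10.26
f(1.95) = 23.21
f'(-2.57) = 1.22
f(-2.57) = -2.75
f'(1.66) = 9.68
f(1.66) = 20.32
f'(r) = 2*r + 9*sqrt(2)/2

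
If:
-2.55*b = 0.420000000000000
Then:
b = -0.16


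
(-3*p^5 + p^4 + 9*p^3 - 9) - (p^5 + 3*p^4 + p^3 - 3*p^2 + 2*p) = -4*p^5 - 2*p^4 + 8*p^3 + 3*p^2 - 2*p - 9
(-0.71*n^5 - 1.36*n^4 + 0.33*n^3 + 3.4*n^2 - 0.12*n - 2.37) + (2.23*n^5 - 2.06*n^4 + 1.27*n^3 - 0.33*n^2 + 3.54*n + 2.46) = 1.52*n^5 - 3.42*n^4 + 1.6*n^3 + 3.07*n^2 + 3.42*n + 0.0899999999999999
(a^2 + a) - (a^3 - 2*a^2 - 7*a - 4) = -a^3 + 3*a^2 + 8*a + 4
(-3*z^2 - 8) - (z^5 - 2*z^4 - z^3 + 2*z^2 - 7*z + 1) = -z^5 + 2*z^4 + z^3 - 5*z^2 + 7*z - 9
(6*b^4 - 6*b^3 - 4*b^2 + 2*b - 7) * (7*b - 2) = 42*b^5 - 54*b^4 - 16*b^3 + 22*b^2 - 53*b + 14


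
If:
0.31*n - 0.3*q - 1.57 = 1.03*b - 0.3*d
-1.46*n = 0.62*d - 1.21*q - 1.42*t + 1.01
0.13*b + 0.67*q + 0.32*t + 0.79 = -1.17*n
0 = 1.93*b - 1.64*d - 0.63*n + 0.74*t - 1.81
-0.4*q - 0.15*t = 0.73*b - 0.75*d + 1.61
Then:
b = 0.02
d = 1.00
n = 0.29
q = -4.01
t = 4.86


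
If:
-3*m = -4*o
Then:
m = 4*o/3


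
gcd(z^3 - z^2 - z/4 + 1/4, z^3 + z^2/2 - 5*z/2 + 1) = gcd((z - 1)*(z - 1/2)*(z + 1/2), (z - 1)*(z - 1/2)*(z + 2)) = z^2 - 3*z/2 + 1/2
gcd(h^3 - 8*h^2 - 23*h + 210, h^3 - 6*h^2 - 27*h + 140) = h^2 - 2*h - 35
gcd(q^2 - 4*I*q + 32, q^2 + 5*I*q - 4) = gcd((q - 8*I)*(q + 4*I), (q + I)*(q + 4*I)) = q + 4*I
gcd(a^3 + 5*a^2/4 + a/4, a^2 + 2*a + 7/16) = a + 1/4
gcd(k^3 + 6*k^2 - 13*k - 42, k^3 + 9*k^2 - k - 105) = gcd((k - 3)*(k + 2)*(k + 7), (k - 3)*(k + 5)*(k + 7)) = k^2 + 4*k - 21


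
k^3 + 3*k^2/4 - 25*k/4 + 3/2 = (k - 2)*(k - 1/4)*(k + 3)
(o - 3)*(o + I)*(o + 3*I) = o^3 - 3*o^2 + 4*I*o^2 - 3*o - 12*I*o + 9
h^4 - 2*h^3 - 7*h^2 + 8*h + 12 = (h - 3)*(h - 2)*(h + 1)*(h + 2)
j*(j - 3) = j^2 - 3*j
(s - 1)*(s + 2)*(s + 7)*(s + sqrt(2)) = s^4 + sqrt(2)*s^3 + 8*s^3 + 5*s^2 + 8*sqrt(2)*s^2 - 14*s + 5*sqrt(2)*s - 14*sqrt(2)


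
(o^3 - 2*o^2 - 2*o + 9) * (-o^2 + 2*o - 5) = -o^5 + 4*o^4 - 7*o^3 - 3*o^2 + 28*o - 45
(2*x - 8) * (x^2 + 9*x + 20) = 2*x^3 + 10*x^2 - 32*x - 160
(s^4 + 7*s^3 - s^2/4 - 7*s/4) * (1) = s^4 + 7*s^3 - s^2/4 - 7*s/4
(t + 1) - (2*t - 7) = 8 - t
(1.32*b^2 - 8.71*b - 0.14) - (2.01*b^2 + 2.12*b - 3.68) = -0.69*b^2 - 10.83*b + 3.54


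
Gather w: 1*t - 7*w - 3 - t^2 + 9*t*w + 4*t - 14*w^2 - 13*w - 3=-t^2 + 5*t - 14*w^2 + w*(9*t - 20) - 6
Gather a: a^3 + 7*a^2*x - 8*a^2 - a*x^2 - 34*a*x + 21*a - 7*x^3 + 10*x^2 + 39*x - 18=a^3 + a^2*(7*x - 8) + a*(-x^2 - 34*x + 21) - 7*x^3 + 10*x^2 + 39*x - 18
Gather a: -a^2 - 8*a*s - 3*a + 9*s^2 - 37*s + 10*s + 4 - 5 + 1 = -a^2 + a*(-8*s - 3) + 9*s^2 - 27*s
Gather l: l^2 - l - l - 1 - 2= l^2 - 2*l - 3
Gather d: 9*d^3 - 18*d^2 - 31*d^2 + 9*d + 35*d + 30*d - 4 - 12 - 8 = 9*d^3 - 49*d^2 + 74*d - 24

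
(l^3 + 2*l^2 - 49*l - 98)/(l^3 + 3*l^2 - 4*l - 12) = (l^2 - 49)/(l^2 + l - 6)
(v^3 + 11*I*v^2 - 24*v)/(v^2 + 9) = v*(v + 8*I)/(v - 3*I)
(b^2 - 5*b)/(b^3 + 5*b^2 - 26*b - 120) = b/(b^2 + 10*b + 24)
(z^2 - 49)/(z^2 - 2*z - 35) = (z + 7)/(z + 5)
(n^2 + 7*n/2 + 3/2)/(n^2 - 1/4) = 2*(n + 3)/(2*n - 1)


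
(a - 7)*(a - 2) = a^2 - 9*a + 14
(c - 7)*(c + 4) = c^2 - 3*c - 28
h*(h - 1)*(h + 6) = h^3 + 5*h^2 - 6*h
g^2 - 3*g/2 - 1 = (g - 2)*(g + 1/2)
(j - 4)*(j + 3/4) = j^2 - 13*j/4 - 3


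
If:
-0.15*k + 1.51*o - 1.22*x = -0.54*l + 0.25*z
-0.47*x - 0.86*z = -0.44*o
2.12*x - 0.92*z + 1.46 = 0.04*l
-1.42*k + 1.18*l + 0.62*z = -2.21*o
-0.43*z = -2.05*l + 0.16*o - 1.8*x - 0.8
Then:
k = -0.95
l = 0.15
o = -0.70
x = -0.68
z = 0.02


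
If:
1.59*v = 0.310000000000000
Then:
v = 0.19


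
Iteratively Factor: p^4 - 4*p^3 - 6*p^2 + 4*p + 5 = (p - 1)*(p^3 - 3*p^2 - 9*p - 5) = (p - 1)*(p + 1)*(p^2 - 4*p - 5) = (p - 5)*(p - 1)*(p + 1)*(p + 1)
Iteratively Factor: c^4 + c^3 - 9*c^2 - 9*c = (c - 3)*(c^3 + 4*c^2 + 3*c) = (c - 3)*(c + 1)*(c^2 + 3*c) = c*(c - 3)*(c + 1)*(c + 3)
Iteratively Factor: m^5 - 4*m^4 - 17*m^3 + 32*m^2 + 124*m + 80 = (m + 1)*(m^4 - 5*m^3 - 12*m^2 + 44*m + 80) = (m + 1)*(m + 2)*(m^3 - 7*m^2 + 2*m + 40) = (m - 4)*(m + 1)*(m + 2)*(m^2 - 3*m - 10) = (m - 4)*(m + 1)*(m + 2)^2*(m - 5)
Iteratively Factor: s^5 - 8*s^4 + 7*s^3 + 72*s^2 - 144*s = (s - 4)*(s^4 - 4*s^3 - 9*s^2 + 36*s) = (s - 4)^2*(s^3 - 9*s) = (s - 4)^2*(s + 3)*(s^2 - 3*s) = s*(s - 4)^2*(s + 3)*(s - 3)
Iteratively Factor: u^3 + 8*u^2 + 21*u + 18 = (u + 3)*(u^2 + 5*u + 6) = (u + 3)^2*(u + 2)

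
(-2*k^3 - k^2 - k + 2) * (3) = -6*k^3 - 3*k^2 - 3*k + 6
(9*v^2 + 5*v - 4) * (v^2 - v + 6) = 9*v^4 - 4*v^3 + 45*v^2 + 34*v - 24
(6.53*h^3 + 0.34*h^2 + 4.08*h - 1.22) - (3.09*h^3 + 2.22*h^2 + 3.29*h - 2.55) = 3.44*h^3 - 1.88*h^2 + 0.79*h + 1.33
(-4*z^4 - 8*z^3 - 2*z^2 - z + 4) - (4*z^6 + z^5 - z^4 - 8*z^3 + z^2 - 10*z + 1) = -4*z^6 - z^5 - 3*z^4 - 3*z^2 + 9*z + 3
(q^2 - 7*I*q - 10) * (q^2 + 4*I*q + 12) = q^4 - 3*I*q^3 + 30*q^2 - 124*I*q - 120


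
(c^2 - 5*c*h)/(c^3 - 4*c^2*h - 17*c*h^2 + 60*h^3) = c/(c^2 + c*h - 12*h^2)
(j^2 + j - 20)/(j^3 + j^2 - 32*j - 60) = (j - 4)/(j^2 - 4*j - 12)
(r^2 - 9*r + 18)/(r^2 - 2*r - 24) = (r - 3)/(r + 4)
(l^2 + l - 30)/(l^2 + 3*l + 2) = (l^2 + l - 30)/(l^2 + 3*l + 2)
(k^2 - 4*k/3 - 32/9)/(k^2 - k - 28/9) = (3*k - 8)/(3*k - 7)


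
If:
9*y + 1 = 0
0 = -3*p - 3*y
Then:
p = 1/9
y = -1/9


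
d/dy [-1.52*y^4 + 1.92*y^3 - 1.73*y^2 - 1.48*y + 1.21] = -6.08*y^3 + 5.76*y^2 - 3.46*y - 1.48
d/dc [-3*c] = -3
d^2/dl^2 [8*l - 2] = 0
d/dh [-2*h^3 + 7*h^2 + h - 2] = -6*h^2 + 14*h + 1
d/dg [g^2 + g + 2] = 2*g + 1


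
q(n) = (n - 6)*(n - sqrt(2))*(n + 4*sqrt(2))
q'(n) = (n - 6)*(n - sqrt(2)) + (n - 6)*(n + 4*sqrt(2)) + (n - sqrt(2))*(n + 4*sqrt(2)) = 3*n^2 - 12*n + 6*sqrt(2)*n - 18*sqrt(2) - 8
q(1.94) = -16.22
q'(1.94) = -28.98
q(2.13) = -21.57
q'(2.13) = -27.33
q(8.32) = 223.93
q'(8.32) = 144.97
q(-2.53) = 105.20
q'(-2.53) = -5.36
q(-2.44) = 104.64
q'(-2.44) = -7.02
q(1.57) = -4.99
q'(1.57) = -31.58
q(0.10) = 44.64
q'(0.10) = -33.78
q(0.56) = 28.89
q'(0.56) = -34.48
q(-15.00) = -3220.57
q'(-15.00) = 694.26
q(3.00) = -41.18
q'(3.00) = -17.00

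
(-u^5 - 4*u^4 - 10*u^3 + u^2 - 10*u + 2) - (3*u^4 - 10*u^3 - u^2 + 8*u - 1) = -u^5 - 7*u^4 + 2*u^2 - 18*u + 3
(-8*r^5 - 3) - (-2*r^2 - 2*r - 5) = -8*r^5 + 2*r^2 + 2*r + 2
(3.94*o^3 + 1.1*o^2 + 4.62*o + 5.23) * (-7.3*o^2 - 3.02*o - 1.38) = -28.762*o^5 - 19.9288*o^4 - 42.4852*o^3 - 53.6494*o^2 - 22.1702*o - 7.2174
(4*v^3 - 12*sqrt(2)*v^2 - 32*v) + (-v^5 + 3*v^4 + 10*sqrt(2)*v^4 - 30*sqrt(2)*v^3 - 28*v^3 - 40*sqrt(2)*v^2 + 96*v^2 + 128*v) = -v^5 + 3*v^4 + 10*sqrt(2)*v^4 - 30*sqrt(2)*v^3 - 24*v^3 - 52*sqrt(2)*v^2 + 96*v^2 + 96*v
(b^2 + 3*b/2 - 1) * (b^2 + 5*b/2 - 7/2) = b^4 + 4*b^3 - 3*b^2/4 - 31*b/4 + 7/2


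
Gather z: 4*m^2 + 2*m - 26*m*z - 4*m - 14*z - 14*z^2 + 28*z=4*m^2 - 2*m - 14*z^2 + z*(14 - 26*m)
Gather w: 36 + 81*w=81*w + 36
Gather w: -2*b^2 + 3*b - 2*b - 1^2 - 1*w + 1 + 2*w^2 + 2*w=-2*b^2 + b + 2*w^2 + w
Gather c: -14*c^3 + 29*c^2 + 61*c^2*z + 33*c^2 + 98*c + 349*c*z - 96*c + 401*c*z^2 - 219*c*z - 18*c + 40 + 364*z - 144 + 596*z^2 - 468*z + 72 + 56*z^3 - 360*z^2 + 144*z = -14*c^3 + c^2*(61*z + 62) + c*(401*z^2 + 130*z - 16) + 56*z^3 + 236*z^2 + 40*z - 32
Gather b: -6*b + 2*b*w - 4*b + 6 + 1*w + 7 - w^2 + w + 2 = b*(2*w - 10) - w^2 + 2*w + 15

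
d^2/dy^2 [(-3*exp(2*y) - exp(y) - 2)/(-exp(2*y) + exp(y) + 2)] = 4*(exp(3*y) + 9*exp(2*y) + 6*exp(y) + 16)*exp(2*y)/(exp(6*y) - 3*exp(5*y) - 3*exp(4*y) + 11*exp(3*y) + 6*exp(2*y) - 12*exp(y) - 8)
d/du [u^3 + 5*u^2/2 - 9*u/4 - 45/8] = 3*u^2 + 5*u - 9/4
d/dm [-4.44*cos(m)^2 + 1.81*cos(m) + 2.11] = (8.88*cos(m) - 1.81)*sin(m)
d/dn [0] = 0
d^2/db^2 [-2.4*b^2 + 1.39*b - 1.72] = -4.80000000000000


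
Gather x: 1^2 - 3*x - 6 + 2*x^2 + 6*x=2*x^2 + 3*x - 5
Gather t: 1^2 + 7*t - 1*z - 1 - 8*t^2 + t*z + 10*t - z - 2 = -8*t^2 + t*(z + 17) - 2*z - 2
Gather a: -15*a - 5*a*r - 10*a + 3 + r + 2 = a*(-5*r - 25) + r + 5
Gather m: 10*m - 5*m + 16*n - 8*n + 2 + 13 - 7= 5*m + 8*n + 8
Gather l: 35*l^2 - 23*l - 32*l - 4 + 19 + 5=35*l^2 - 55*l + 20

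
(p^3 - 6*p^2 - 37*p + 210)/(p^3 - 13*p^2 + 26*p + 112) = (p^2 + p - 30)/(p^2 - 6*p - 16)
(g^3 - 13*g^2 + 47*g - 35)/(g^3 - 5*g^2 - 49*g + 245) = (g - 1)/(g + 7)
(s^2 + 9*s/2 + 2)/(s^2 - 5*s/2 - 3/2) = (s + 4)/(s - 3)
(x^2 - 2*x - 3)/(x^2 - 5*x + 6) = (x + 1)/(x - 2)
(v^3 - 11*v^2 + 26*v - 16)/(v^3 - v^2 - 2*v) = (v^2 - 9*v + 8)/(v*(v + 1))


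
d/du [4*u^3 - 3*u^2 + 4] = 6*u*(2*u - 1)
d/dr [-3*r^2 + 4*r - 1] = 4 - 6*r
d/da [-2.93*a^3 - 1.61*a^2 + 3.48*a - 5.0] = -8.79*a^2 - 3.22*a + 3.48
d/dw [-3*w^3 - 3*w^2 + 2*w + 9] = -9*w^2 - 6*w + 2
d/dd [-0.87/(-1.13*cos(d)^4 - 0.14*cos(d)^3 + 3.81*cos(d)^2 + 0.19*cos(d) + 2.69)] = (3.9324*cos(d)^3 + 0.3654*cos(d)^2 - 6.6294*cos(d) - 0.1653)*sin(d)/(-1.13*cos(d)^4 - 0.14*cos(d)^3 + 3.81*cos(d)^2 + 0.19*cos(d) + 2.69)^2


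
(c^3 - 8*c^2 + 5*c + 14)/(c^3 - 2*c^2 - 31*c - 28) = (c - 2)/(c + 4)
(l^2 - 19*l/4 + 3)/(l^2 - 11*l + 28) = (l - 3/4)/(l - 7)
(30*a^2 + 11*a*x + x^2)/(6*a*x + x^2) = (5*a + x)/x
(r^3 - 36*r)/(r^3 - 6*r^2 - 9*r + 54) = r*(r + 6)/(r^2 - 9)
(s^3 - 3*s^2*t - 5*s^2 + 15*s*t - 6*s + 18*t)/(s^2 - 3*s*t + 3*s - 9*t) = (s^2 - 5*s - 6)/(s + 3)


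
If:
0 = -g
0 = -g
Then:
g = 0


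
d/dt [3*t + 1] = 3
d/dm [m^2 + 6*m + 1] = 2*m + 6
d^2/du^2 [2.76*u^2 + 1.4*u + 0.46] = 5.52000000000000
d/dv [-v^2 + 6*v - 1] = 6 - 2*v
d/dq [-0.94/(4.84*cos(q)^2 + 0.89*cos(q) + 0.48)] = -(9.0992*cos(q) + 0.8366)*sin(q)/(4.84*cos(q)^2 + 0.89*cos(q) + 0.48)^2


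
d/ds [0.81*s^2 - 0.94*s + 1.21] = 1.62*s - 0.94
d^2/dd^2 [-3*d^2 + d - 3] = -6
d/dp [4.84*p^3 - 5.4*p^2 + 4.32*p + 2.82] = 14.52*p^2 - 10.8*p + 4.32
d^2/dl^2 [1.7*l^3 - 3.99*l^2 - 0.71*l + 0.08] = 10.2*l - 7.98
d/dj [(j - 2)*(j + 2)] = 2*j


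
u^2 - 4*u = u*(u - 4)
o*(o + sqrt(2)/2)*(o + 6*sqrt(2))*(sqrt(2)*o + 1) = sqrt(2)*o^4 + 14*o^3 + 25*sqrt(2)*o^2/2 + 6*o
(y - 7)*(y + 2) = y^2 - 5*y - 14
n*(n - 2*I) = n^2 - 2*I*n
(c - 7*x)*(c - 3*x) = c^2 - 10*c*x + 21*x^2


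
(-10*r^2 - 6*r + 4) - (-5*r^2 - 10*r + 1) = -5*r^2 + 4*r + 3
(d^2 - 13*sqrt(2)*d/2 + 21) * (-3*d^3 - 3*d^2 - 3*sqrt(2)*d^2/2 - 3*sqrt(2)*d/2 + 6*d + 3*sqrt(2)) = -3*d^5 - 3*d^4 + 18*sqrt(2)*d^4 - 75*d^3/2 + 18*sqrt(2)*d^3 - 135*sqrt(2)*d^2/2 - 87*d^2/2 - 63*sqrt(2)*d/2 + 87*d + 63*sqrt(2)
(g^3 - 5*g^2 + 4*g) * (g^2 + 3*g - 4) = g^5 - 2*g^4 - 15*g^3 + 32*g^2 - 16*g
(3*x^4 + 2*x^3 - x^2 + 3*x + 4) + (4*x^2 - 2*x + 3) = 3*x^4 + 2*x^3 + 3*x^2 + x + 7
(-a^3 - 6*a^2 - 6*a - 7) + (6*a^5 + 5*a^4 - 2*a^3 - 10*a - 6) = 6*a^5 + 5*a^4 - 3*a^3 - 6*a^2 - 16*a - 13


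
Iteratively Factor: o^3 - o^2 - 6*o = (o - 3)*(o^2 + 2*o) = (o - 3)*(o + 2)*(o)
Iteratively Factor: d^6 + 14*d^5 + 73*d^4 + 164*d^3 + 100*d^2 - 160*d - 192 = (d + 4)*(d^5 + 10*d^4 + 33*d^3 + 32*d^2 - 28*d - 48) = (d + 2)*(d + 4)*(d^4 + 8*d^3 + 17*d^2 - 2*d - 24) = (d + 2)*(d + 4)^2*(d^3 + 4*d^2 + d - 6) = (d + 2)*(d + 3)*(d + 4)^2*(d^2 + d - 2) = (d - 1)*(d + 2)*(d + 3)*(d + 4)^2*(d + 2)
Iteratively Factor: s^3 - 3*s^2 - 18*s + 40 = (s - 2)*(s^2 - s - 20) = (s - 5)*(s - 2)*(s + 4)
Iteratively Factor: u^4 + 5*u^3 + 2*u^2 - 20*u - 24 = (u + 3)*(u^3 + 2*u^2 - 4*u - 8) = (u + 2)*(u + 3)*(u^2 - 4) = (u - 2)*(u + 2)*(u + 3)*(u + 2)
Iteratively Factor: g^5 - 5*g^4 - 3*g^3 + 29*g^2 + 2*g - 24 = (g + 1)*(g^4 - 6*g^3 + 3*g^2 + 26*g - 24) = (g + 1)*(g + 2)*(g^3 - 8*g^2 + 19*g - 12) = (g - 1)*(g + 1)*(g + 2)*(g^2 - 7*g + 12) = (g - 4)*(g - 1)*(g + 1)*(g + 2)*(g - 3)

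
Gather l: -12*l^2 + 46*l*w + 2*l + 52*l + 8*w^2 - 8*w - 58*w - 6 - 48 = -12*l^2 + l*(46*w + 54) + 8*w^2 - 66*w - 54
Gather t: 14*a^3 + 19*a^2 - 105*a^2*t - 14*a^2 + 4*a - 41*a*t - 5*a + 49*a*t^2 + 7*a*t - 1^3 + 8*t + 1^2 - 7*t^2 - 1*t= 14*a^3 + 5*a^2 - a + t^2*(49*a - 7) + t*(-105*a^2 - 34*a + 7)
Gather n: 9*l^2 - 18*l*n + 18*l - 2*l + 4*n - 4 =9*l^2 + 16*l + n*(4 - 18*l) - 4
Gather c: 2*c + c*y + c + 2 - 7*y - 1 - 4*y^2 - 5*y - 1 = c*(y + 3) - 4*y^2 - 12*y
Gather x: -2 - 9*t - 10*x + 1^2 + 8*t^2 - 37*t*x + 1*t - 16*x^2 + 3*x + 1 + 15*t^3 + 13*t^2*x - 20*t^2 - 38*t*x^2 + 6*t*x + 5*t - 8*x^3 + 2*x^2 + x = 15*t^3 - 12*t^2 - 3*t - 8*x^3 + x^2*(-38*t - 14) + x*(13*t^2 - 31*t - 6)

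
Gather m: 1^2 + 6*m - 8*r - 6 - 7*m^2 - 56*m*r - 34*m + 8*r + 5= -7*m^2 + m*(-56*r - 28)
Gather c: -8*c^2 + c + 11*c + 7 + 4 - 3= -8*c^2 + 12*c + 8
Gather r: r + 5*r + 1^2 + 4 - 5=6*r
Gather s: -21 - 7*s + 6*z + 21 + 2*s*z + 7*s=2*s*z + 6*z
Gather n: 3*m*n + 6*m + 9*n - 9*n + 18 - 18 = 3*m*n + 6*m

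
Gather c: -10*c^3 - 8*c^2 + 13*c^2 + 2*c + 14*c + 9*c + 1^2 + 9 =-10*c^3 + 5*c^2 + 25*c + 10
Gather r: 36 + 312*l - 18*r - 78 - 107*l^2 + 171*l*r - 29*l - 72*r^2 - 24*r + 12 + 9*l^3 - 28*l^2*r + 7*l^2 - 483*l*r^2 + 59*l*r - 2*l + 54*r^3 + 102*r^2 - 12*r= 9*l^3 - 100*l^2 + 281*l + 54*r^3 + r^2*(30 - 483*l) + r*(-28*l^2 + 230*l - 54) - 30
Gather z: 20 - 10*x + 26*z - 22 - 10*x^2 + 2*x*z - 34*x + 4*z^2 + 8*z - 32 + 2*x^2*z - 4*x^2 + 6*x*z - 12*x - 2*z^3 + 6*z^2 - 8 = -14*x^2 - 56*x - 2*z^3 + 10*z^2 + z*(2*x^2 + 8*x + 34) - 42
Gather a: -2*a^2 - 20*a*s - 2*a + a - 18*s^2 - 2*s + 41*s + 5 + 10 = -2*a^2 + a*(-20*s - 1) - 18*s^2 + 39*s + 15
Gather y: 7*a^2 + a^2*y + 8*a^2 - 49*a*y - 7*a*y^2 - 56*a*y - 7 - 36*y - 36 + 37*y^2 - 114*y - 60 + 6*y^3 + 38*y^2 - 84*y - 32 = 15*a^2 + 6*y^3 + y^2*(75 - 7*a) + y*(a^2 - 105*a - 234) - 135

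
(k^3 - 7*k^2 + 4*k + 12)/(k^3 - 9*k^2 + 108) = (k^2 - k - 2)/(k^2 - 3*k - 18)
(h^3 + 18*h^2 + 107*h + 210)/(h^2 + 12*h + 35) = h + 6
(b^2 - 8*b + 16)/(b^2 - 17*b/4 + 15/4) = 4*(b^2 - 8*b + 16)/(4*b^2 - 17*b + 15)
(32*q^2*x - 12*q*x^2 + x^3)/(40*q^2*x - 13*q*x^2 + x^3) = (-4*q + x)/(-5*q + x)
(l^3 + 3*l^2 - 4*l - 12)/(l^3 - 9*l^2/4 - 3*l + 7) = 4*(l^2 + 5*l + 6)/(4*l^2 - l - 14)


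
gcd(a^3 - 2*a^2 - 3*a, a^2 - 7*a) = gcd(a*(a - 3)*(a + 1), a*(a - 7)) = a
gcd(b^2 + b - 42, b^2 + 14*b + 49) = b + 7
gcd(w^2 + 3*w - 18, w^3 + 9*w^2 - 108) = w^2 + 3*w - 18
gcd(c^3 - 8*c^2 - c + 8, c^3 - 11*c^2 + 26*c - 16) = c^2 - 9*c + 8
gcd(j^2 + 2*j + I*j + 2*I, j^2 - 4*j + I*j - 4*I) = j + I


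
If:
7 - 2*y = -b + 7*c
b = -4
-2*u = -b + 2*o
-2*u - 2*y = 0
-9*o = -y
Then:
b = -4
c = -3/14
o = 1/4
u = -9/4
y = 9/4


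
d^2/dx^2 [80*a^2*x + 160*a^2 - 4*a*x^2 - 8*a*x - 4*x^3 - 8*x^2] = -8*a - 24*x - 16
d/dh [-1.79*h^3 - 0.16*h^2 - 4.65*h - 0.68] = -5.37*h^2 - 0.32*h - 4.65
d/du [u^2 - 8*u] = 2*u - 8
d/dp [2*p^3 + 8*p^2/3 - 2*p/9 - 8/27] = 6*p^2 + 16*p/3 - 2/9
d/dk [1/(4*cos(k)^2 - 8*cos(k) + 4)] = sin(k)/(2*(cos(k) - 1)^3)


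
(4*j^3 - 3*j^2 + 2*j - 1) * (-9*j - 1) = -36*j^4 + 23*j^3 - 15*j^2 + 7*j + 1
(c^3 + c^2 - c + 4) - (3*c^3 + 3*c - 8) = -2*c^3 + c^2 - 4*c + 12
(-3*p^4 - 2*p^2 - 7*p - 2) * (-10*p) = 30*p^5 + 20*p^3 + 70*p^2 + 20*p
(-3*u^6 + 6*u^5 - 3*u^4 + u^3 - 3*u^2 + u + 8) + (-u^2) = -3*u^6 + 6*u^5 - 3*u^4 + u^3 - 4*u^2 + u + 8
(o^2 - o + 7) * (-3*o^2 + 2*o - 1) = -3*o^4 + 5*o^3 - 24*o^2 + 15*o - 7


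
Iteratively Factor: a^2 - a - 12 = (a - 4)*(a + 3)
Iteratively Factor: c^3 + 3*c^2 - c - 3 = (c + 3)*(c^2 - 1) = (c + 1)*(c + 3)*(c - 1)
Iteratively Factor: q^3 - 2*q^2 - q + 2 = (q - 2)*(q^2 - 1) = (q - 2)*(q - 1)*(q + 1)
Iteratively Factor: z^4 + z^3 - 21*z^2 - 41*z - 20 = (z + 4)*(z^3 - 3*z^2 - 9*z - 5) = (z + 1)*(z + 4)*(z^2 - 4*z - 5) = (z - 5)*(z + 1)*(z + 4)*(z + 1)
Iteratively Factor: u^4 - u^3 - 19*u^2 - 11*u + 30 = (u + 2)*(u^3 - 3*u^2 - 13*u + 15) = (u + 2)*(u + 3)*(u^2 - 6*u + 5) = (u - 5)*(u + 2)*(u + 3)*(u - 1)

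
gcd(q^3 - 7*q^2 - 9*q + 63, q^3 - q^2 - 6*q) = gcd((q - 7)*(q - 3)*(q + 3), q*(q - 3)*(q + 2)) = q - 3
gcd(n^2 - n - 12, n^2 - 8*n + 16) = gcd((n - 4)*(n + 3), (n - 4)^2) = n - 4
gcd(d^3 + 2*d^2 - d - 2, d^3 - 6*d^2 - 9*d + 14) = d^2 + d - 2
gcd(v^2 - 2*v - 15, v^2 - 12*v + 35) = v - 5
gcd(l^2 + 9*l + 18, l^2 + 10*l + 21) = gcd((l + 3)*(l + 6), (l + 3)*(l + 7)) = l + 3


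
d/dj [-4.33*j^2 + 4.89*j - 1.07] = 4.89 - 8.66*j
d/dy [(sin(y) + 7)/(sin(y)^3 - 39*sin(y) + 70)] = (7 - 2*sin(y))*cos(y)/((sin(y) - 5)^2*(sin(y) - 2)^2)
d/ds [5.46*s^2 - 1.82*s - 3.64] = 10.92*s - 1.82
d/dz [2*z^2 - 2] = 4*z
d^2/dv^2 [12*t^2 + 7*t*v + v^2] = 2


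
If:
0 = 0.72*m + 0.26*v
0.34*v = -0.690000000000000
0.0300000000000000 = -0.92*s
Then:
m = 0.73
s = -0.03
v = -2.03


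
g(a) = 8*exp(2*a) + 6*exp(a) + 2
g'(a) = 16*exp(2*a) + 6*exp(a)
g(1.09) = 90.62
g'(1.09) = 159.39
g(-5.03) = 2.04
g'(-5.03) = 0.04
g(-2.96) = 2.33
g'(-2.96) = 0.35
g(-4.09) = 2.10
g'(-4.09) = 0.10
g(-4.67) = 2.06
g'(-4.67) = 0.06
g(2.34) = 926.45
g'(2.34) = 1786.61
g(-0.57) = 7.95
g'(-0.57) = 8.51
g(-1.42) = 3.92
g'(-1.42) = 2.39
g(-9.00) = 2.00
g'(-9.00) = 0.00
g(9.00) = 525328373.60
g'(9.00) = 1050608124.70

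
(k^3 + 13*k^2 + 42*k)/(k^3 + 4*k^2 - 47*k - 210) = k*(k + 7)/(k^2 - 2*k - 35)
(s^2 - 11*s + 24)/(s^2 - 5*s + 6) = (s - 8)/(s - 2)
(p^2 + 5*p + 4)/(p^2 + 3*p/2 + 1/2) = 2*(p + 4)/(2*p + 1)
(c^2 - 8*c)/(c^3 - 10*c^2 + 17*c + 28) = c*(c - 8)/(c^3 - 10*c^2 + 17*c + 28)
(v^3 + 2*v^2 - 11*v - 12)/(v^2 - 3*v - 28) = (v^2 - 2*v - 3)/(v - 7)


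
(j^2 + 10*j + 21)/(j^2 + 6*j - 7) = (j + 3)/(j - 1)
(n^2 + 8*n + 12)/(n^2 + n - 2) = (n + 6)/(n - 1)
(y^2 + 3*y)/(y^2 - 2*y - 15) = y/(y - 5)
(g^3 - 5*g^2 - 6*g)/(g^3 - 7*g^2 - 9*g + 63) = g*(g^2 - 5*g - 6)/(g^3 - 7*g^2 - 9*g + 63)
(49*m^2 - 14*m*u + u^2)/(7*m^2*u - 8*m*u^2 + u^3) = (-7*m + u)/(u*(-m + u))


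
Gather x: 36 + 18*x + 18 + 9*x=27*x + 54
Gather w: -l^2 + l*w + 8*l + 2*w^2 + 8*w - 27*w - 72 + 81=-l^2 + 8*l + 2*w^2 + w*(l - 19) + 9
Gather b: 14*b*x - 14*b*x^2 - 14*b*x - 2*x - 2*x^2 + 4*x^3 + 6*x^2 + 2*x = -14*b*x^2 + 4*x^3 + 4*x^2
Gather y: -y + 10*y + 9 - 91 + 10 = 9*y - 72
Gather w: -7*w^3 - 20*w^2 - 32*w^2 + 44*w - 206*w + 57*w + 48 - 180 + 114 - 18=-7*w^3 - 52*w^2 - 105*w - 36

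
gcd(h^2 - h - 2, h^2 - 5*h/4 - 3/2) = h - 2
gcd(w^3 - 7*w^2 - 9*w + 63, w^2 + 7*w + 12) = w + 3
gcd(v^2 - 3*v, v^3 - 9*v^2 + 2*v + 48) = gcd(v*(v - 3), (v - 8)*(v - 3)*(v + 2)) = v - 3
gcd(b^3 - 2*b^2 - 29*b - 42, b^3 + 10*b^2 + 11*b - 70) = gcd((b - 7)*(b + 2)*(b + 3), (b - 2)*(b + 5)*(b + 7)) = 1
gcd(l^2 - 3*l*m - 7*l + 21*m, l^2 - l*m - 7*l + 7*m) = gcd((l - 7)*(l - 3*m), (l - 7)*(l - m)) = l - 7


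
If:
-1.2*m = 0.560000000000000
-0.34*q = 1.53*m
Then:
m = -0.47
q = 2.10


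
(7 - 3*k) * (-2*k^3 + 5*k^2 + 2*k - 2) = 6*k^4 - 29*k^3 + 29*k^2 + 20*k - 14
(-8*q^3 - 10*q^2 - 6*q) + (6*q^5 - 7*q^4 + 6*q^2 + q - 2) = 6*q^5 - 7*q^4 - 8*q^3 - 4*q^2 - 5*q - 2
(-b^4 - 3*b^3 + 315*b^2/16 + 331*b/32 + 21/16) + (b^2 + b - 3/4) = -b^4 - 3*b^3 + 331*b^2/16 + 363*b/32 + 9/16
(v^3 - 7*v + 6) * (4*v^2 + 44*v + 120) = 4*v^5 + 44*v^4 + 92*v^3 - 284*v^2 - 576*v + 720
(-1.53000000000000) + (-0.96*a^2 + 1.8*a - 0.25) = -0.96*a^2 + 1.8*a - 1.78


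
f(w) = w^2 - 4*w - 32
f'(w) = 2*w - 4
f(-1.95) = -20.40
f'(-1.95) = -7.90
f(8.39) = 4.83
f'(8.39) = 12.78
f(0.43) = -33.54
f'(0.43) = -3.14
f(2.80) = -35.36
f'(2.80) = 1.60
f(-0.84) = -27.93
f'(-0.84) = -5.68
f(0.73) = -34.39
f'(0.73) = -2.54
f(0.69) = -34.28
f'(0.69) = -2.62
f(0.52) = -33.81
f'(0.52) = -2.96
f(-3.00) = -11.00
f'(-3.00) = -10.00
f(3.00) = -35.00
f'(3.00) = 2.00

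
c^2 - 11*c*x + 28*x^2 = (c - 7*x)*(c - 4*x)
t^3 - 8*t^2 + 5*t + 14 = (t - 7)*(t - 2)*(t + 1)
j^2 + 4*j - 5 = (j - 1)*(j + 5)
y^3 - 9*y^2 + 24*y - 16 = (y - 4)^2*(y - 1)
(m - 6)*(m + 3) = m^2 - 3*m - 18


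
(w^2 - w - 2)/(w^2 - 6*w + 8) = (w + 1)/(w - 4)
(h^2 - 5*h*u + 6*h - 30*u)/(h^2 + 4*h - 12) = (h - 5*u)/(h - 2)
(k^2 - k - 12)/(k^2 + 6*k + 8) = (k^2 - k - 12)/(k^2 + 6*k + 8)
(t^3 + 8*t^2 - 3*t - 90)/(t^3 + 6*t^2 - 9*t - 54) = (t + 5)/(t + 3)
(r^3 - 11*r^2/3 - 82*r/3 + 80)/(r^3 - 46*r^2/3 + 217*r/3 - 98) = (3*r^2 + 7*r - 40)/(3*r^2 - 28*r + 49)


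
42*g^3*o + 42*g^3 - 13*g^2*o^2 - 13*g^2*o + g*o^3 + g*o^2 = (-7*g + o)*(-6*g + o)*(g*o + g)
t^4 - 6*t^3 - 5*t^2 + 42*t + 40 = (t - 5)*(t - 4)*(t + 1)*(t + 2)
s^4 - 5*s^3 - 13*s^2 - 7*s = s*(s - 7)*(s + 1)^2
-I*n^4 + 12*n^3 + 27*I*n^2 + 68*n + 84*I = (n - 2*I)*(n + 6*I)*(n + 7*I)*(-I*n + 1)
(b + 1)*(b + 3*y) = b^2 + 3*b*y + b + 3*y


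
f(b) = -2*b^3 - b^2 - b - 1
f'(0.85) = -7.04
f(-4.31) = 144.86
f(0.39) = -1.66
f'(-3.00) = -49.00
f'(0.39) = -2.69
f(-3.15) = 54.74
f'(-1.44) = -10.56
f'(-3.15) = -54.24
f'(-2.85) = -44.04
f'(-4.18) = -97.47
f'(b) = -6*b^2 - 2*b - 1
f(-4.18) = 131.78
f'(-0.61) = -2.01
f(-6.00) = 401.00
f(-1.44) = 4.34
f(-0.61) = -0.31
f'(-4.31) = -103.84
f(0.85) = -3.80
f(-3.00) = 47.00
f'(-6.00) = -205.00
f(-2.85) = 40.03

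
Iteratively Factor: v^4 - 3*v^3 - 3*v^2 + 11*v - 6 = (v + 2)*(v^3 - 5*v^2 + 7*v - 3) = (v - 3)*(v + 2)*(v^2 - 2*v + 1) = (v - 3)*(v - 1)*(v + 2)*(v - 1)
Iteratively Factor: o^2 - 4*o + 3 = (o - 3)*(o - 1)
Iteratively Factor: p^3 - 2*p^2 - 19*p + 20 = (p - 5)*(p^2 + 3*p - 4) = (p - 5)*(p - 1)*(p + 4)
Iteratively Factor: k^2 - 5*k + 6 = (k - 3)*(k - 2)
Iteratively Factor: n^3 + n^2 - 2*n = (n + 2)*(n^2 - n) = (n - 1)*(n + 2)*(n)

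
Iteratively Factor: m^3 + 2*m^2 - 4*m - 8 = (m + 2)*(m^2 - 4) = (m - 2)*(m + 2)*(m + 2)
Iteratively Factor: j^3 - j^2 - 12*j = (j)*(j^2 - j - 12) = j*(j - 4)*(j + 3)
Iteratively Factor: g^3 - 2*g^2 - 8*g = (g - 4)*(g^2 + 2*g) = (g - 4)*(g + 2)*(g)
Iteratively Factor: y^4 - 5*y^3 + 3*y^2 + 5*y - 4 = (y - 1)*(y^3 - 4*y^2 - y + 4) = (y - 1)*(y + 1)*(y^2 - 5*y + 4) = (y - 1)^2*(y + 1)*(y - 4)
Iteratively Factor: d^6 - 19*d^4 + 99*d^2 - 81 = (d + 1)*(d^5 - d^4 - 18*d^3 + 18*d^2 + 81*d - 81) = (d + 1)*(d + 3)*(d^4 - 4*d^3 - 6*d^2 + 36*d - 27) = (d + 1)*(d + 3)^2*(d^3 - 7*d^2 + 15*d - 9) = (d - 3)*(d + 1)*(d + 3)^2*(d^2 - 4*d + 3) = (d - 3)*(d - 1)*(d + 1)*(d + 3)^2*(d - 3)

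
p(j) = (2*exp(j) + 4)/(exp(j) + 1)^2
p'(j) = 2*exp(j)/(exp(j) + 1)^2 - 2*(2*exp(j) + 4)*exp(j)/(exp(j) + 1)^3 = 2*(-exp(j) - 3)*exp(j)/(exp(j) + 1)^3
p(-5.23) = 3.97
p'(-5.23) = -0.03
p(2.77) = 0.12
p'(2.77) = -0.12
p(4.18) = 0.03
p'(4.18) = -0.03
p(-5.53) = 3.98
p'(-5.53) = -0.02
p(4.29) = 0.03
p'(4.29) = -0.03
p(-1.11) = 2.64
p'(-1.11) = -0.93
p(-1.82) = 3.20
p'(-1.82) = -0.65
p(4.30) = 0.03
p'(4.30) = -0.03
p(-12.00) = 4.00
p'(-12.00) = 0.00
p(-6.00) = 3.99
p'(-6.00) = -0.01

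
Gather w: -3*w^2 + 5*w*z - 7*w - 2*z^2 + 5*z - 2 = -3*w^2 + w*(5*z - 7) - 2*z^2 + 5*z - 2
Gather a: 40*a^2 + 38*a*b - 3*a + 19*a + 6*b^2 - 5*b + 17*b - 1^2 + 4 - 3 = 40*a^2 + a*(38*b + 16) + 6*b^2 + 12*b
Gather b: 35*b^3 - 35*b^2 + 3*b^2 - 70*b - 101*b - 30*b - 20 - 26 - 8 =35*b^3 - 32*b^2 - 201*b - 54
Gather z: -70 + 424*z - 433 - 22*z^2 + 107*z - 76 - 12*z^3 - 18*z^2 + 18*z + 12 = -12*z^3 - 40*z^2 + 549*z - 567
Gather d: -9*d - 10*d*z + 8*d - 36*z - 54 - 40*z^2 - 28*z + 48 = d*(-10*z - 1) - 40*z^2 - 64*z - 6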